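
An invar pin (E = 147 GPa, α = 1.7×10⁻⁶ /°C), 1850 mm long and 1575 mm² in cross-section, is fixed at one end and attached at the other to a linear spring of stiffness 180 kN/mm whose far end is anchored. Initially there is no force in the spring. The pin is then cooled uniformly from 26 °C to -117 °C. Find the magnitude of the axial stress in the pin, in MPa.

The unrestrained thermal change is αΔT L = 1.7×10⁻⁶ × 143 × 1850 = 0.4497 mm.
With a force P in the spring, the elastic change of the pin is PL/(AE) and that of the spring is P/k; compatibility requires their sum to equal δ_free.
So P = δ_free / [L/(AE) + 1/k] = 0.4497 / [ 1850/(1575×147×10³) + 1/(180×10³) ].
P = 0.4497 / 1.355×10⁻⁵ = 33200 N.
σ = P/A = 33200/1575 = 21.08 MPa.

σ ≈ 21.1 MPa (tensile)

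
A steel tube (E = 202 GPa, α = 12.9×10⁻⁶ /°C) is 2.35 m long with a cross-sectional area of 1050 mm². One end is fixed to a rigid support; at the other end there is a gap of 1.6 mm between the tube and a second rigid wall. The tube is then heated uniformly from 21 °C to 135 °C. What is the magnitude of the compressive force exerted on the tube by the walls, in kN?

P ≈ 168 kN

Unrestrained expansion: δ_free = αΔT L = 12.9×10⁻⁶ × 114 × 2350 = 3.456 mm.
The gap closes (δ_free > 1.6 mm) and the wall then resists a further 3.456 − 1.6 = 1.856 mm of expansion.
That suppressed elongation corresponds to σ = E·Δ/L = 202×10³ × 1.856/2350 = 159.5 MPa.
P = σA = 159.5 × 1050 = 167.5 kN.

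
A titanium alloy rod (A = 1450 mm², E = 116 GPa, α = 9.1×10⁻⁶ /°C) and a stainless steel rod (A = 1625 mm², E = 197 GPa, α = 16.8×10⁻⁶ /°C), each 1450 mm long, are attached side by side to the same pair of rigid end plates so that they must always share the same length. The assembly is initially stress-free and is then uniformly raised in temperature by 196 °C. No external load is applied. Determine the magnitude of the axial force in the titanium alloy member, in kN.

P ≈ 166 kN (tensile in the titanium alloy)

Both members must finish at the same length. With the larger α, the stainless steel tends to over-expand; the plates restrain it, putting the stainless steel in compression and the titanium alloy in tension. With no external load the two internal forces are equal and opposite, magnitude P.
Compatibility of the two members (thermal + elastic change equal): (α₁ − α₂)ΔT = P·[1/(A₁E₁) + 1/(A₂E₂)].
|α₁ − α₂|·ΔT = 7.7×10⁻⁶ × 196 = 0.001509.
1/(A₁E₁) + 1/(A₂E₂) = 1/(1450×116×10³) + 1/(1625×197×10³) = 9.069×10⁻⁹ N⁻¹.
So P = 0.001509 / 9.069×10⁻⁹ = 166.4 kN.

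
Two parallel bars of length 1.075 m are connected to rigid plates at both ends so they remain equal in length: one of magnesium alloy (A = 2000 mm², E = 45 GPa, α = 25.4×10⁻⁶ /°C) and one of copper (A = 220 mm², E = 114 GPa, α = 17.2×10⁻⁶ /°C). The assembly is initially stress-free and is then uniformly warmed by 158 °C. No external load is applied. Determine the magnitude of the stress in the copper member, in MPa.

σ ≈ 116 MPa (tensile)

The magnesium alloy has the larger α, so on heating it would change length more than the copper if both were free. The rigid plates force a common final length, so the magnesium alloy is put into compression and the copper into tension, with equal and opposite forces P (no external load).
Setting the final lengths equal and cancelling L: (α₁ − α₂)ΔT = P/(A₁E₁) + P/(A₂E₂).
|α₁ − α₂|·ΔT = 8.2×10⁻⁶ × 158 = 0.001296.
1/(A₁E₁) + 1/(A₂E₂) = 1/(2000×45×10³) + 1/(220×114×10³) = 5.098×10⁻⁸ N⁻¹.
So P = 0.001296 / 5.098×10⁻⁸ = 25.41 kN.
σ_{copper} = P/A₂ = 25410/220 = 115.5 MPa, tensile.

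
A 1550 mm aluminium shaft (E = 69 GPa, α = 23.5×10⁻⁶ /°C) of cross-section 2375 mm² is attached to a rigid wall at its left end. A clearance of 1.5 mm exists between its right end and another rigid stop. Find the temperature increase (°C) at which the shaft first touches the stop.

Contact occurs when the free expansion equals the gap: αΔT L = 1.5 mm.
So ΔT = g/(αL) = 1.5/(23.5×10⁻⁶ × 1550) = 41.18 °C.

ΔT ≈ 41.2 °C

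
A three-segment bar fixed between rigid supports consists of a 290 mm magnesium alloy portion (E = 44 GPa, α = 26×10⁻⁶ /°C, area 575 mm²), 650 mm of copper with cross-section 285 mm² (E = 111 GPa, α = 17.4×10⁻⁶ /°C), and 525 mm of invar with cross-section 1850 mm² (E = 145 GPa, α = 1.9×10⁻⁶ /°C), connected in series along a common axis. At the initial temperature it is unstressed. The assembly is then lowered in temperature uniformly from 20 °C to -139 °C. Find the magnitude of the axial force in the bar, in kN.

If the supports were absent, the total length change would be Σ αᵢΔT Lᵢ = 26×10⁻⁶×159×290 + 17.4×10⁻⁶×159×650 + 1.9×10⁻⁶×159×525 = 3.156 mm.
Since the ends are fixed, an axial force P builds up, equal in every segment, with P · Σ Lᵢ/(AᵢEᵢ) = δ_free.
Σ Lᵢ/(AᵢEᵢ) = 290/(575×44×10³) + 650/(285×111×10³) + 525/(1850×145×10³) = 3.397×10⁻⁵ mm/N.
P = 3.156 / 3.397×10⁻⁵ = 92910 N = 92.91 kN, tensile.

P ≈ 92.9 kN (tensile)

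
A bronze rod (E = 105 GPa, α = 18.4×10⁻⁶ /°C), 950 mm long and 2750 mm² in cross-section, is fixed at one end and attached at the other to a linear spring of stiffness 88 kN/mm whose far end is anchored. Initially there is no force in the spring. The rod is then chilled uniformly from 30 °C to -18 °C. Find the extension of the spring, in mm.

If the spring were absent the rod would shorten by αΔT L = 18.4×10⁻⁶ × 48 × 950 = 0.839 mm.
With a force P in the spring, the elastic change of the rod is PL/(AE) and that of the spring is P/k; compatibility requires their sum to equal δ_free.
P [ L/(AE) + 1/k ] = δ_free → P [ 950/(2750×105×10³) + 1/(88×10³) ] = 0.839.
P = 0.839 / 1.465×10⁻⁵ = 57260 N.
Spring extension = P/k = 57260/(88×10³) = 0.6507 mm.

δ ≈ 0.651 mm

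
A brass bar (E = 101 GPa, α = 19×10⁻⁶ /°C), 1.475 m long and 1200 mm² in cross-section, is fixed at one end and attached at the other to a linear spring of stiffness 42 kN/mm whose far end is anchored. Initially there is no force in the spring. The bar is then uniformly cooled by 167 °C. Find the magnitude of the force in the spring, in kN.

The unrestrained thermal change is αΔT L = 19×10⁻⁶ × 167 × 1475 = 4.68 mm.
With a force P in the spring, the elastic change of the bar is PL/(AE) and that of the spring is P/k; compatibility requires their sum to equal δ_free.
So P = δ_free / [L/(AE) + 1/k] = 4.68 / [ 1475/(1200×101×10³) + 1/(42×10³) ].
P = 4.68 / 3.598×10⁻⁵ = 130100 N.

P ≈ 130 kN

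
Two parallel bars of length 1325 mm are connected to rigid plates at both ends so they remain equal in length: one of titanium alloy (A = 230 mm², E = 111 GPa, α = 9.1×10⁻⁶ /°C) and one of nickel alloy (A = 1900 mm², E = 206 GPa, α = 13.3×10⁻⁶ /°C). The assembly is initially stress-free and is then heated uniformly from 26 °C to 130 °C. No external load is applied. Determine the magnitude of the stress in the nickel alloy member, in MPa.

Equilibrium of a rigid end plate with no external load gives equal and opposite internal forces ±P in the two members. Since α_{nickel alloy} > α_{titanium alloy}, heating drives the nickel alloy into compression and the titanium alloy into tension.
Setting the final lengths equal and cancelling L: (α₁ − α₂)ΔT = P/(A₁E₁) + P/(A₂E₂).
|α₁ − α₂|·ΔT = 4.2×10⁻⁶ × 104 = 0.0004368.
1/(A₁E₁) + 1/(A₂E₂) = 1/(230×111×10³) + 1/(1900×206×10³) = 4.172×10⁻⁸ N⁻¹.
P = 0.0004368 / 4.172×10⁻⁸ = 10470 N = 10.47 kN.
σ_{nickel alloy} = P/A₂ = 10470/1900 = 5.51 MPa, compressive.

σ ≈ 5.51 MPa (compressive)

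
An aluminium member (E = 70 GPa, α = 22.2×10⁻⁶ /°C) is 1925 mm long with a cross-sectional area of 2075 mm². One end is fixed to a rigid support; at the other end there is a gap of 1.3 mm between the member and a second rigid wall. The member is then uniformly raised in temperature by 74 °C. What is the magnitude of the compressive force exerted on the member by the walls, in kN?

Free thermal elongation = αΔT L = 22.2×10⁻⁶ × 74 × 1925 = 3.162 mm.
This exceeds the 1.3 mm gap, so the wall pushes back. The portion of expansion that must be recovered elastically is δ_free − gap = 3.162 − 1.3 = 1.862 mm.
That suppressed elongation corresponds to σ = E·Δ/L = 70×10³ × 1.862/1925 = 67.72 MPa.
P = σA = 67.72 × 2075 = 140.5 kN.

P ≈ 141 kN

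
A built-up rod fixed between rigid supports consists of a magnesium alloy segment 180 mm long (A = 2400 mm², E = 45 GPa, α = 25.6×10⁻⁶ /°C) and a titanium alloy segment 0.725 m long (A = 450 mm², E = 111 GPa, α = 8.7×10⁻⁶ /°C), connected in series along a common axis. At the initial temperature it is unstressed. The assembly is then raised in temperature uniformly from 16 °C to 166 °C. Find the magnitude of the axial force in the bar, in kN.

If the supports were absent, the total length change would be Σ αᵢΔT Lᵢ = 25.6×10⁻⁶×150×180 + 8.7×10⁻⁶×150×725 = 1.637 mm.
The rigid supports impose zero overall length change; the single axial force P common to all segments must satisfy P Σ Lᵢ/(AᵢEᵢ) = δ_free.
Σ Lᵢ/(AᵢEᵢ) = 180/(2400×45×10³) + 725/(450×111×10³) = 1.618×10⁻⁵ mm/N.
Hence P = δ_free / Σ(L/AE) = 1.637/1.618×10⁻⁵ = 101.2 kN (compressive).

P ≈ 101 kN (compressive)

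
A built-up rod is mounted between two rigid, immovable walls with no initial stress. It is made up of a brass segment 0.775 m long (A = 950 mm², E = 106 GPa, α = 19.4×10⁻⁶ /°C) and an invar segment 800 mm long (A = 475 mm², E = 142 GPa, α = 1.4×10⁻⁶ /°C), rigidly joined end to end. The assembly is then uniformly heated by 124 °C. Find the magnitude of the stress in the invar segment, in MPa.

σ ≈ 216 MPa (compressive)

With the walls removed the bar would change length by δ_free = Σ αᵢΔT Lᵢ = 19.4×10⁻⁶×124×775 + 1.4×10⁻⁶×124×800 = 2.003 mm.
Since the ends are fixed, an axial force P builds up, equal in every segment, with P · Σ Lᵢ/(AᵢEᵢ) = δ_free.
The series flexibility is Σ Lᵢ/(AᵢEᵢ) = 775/(950×106×10³) + 800/(475×142×10³) = 1.956×10⁻⁵ mm/N.
P = 2.003 / 1.956×10⁻⁵ = 102400 N = 102.4 kN, compressive.
σ_{invar} = P / A = 102400 / 475 = 215.6 MPa.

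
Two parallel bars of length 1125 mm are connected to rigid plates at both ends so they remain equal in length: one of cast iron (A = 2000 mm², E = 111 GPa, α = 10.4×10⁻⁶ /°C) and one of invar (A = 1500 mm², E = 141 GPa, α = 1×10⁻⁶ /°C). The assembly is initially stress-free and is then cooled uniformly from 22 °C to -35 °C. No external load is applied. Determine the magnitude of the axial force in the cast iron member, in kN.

The cast iron has the larger α, so on cooling it would change length more than the invar if both were free. The rigid plates force a common final length, so the cast iron is put into tension and the invar into compression, with equal and opposite forces P (no external load).
Compatibility of the two members (thermal + elastic change equal): (α₁ − α₂)ΔT = P·[1/(A₁E₁) + 1/(A₂E₂)].
|α₁ − α₂|·ΔT = 9.4×10⁻⁶ × 57 = 0.0005358.
1/(A₁E₁) + 1/(A₂E₂) = 1/(2000×111×10³) + 1/(1500×141×10³) = 9.233×10⁻⁹ N⁻¹.
P = 0.0005358 / 9.233×10⁻⁹ = 58030 N = 58.03 kN.

P ≈ 58 kN (tensile in the cast iron)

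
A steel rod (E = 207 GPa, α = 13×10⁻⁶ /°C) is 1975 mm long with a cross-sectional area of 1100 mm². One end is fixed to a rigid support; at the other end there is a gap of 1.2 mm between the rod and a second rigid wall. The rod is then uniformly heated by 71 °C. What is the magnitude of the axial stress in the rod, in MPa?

σ ≈ 65.3 MPa (compressive)

Free thermal elongation = αΔT L = 13×10⁻⁶ × 71 × 1975 = 1.823 mm.
This exceeds the 1.2 mm gap, so the wall pushes back. The portion of expansion that must be recovered elastically is δ_free − gap = 1.823 − 1.2 = 0.6229 mm.
So σ = E(δ_free − g)/L = 207×10³ × 0.6229/1975 = 65.29 MPa.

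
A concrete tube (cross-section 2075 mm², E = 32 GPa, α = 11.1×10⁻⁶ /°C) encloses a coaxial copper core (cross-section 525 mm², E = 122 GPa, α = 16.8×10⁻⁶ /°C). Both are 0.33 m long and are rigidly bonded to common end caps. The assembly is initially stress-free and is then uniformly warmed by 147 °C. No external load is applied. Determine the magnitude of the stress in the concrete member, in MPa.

Both members must finish at the same length. With the larger α, the copper tends to over-expand; the plates restrain it, putting the copper in compression and the concrete in tension. With no external load the two internal forces are equal and opposite, magnitude P.
Setting the final lengths equal and cancelling L: (α₁ − α₂)ΔT = P/(A₁E₁) + P/(A₂E₂).
|α₁ − α₂|·ΔT = 5.7×10⁻⁶ × 147 = 0.0008379.
1/(A₁E₁) + 1/(A₂E₂) = 1/(2075×32×10³) + 1/(525×122×10³) = 3.067×10⁻⁸ N⁻¹.
P = 0.0008379 / 3.067×10⁻⁸ = 27320 N = 27.32 kN.
σ_{concrete} = P/A₁ = 27320/2075 = 13.16 MPa, tensile.

σ ≈ 13.2 MPa (tensile)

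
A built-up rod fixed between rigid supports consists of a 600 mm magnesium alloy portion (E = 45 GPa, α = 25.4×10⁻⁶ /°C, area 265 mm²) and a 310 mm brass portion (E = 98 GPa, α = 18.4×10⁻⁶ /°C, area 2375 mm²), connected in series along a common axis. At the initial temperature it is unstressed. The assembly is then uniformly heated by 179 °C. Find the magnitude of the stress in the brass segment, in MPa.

σ ≈ 30.6 MPa (compressive)

If the supports were absent, the total length change would be Σ αᵢΔT Lᵢ = 25.4×10⁻⁶×179×600 + 18.4×10⁻⁶×179×310 = 3.749 mm.
The rigid supports impose zero overall length change; the single axial force P common to all segments must satisfy P Σ Lᵢ/(AᵢEᵢ) = δ_free.
The series flexibility is Σ Lᵢ/(AᵢEᵢ) = 600/(265×45×10³) + 310/(2375×98×10³) = 5.165×10⁻⁵ mm/N.
P = 3.749 / 5.165×10⁻⁵ = 72590 N = 72.59 kN, compressive.
σ_{brass} = P / A = 72590 / 2375 = 30.56 MPa.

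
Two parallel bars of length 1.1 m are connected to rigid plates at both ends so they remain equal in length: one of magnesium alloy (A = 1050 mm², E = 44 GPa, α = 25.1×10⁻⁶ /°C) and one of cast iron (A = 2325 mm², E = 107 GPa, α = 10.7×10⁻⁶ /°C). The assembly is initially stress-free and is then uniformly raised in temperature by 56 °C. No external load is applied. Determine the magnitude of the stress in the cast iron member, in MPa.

σ ≈ 13.5 MPa (tensile)

The magnesium alloy has the larger α, so on heating it would change length more than the cast iron if both were free. The rigid plates force a common final length, so the magnesium alloy is put into compression and the cast iron into tension, with equal and opposite forces P (no external load).
Compatibility of the two members (thermal + elastic change equal): (α₁ − α₂)ΔT = P·[1/(A₁E₁) + 1/(A₂E₂)].
|α₁ − α₂|·ΔT = 14.4×10⁻⁶ × 56 = 0.0008064.
1/(A₁E₁) + 1/(A₂E₂) = 1/(1050×44×10³) + 1/(2325×107×10³) = 2.566×10⁻⁸ N⁻¹.
So P = 0.0008064 / 2.566×10⁻⁸ = 31.42 kN.
σ_{cast iron} = P/A₂ = 31420/2325 = 13.51 MPa, tensile.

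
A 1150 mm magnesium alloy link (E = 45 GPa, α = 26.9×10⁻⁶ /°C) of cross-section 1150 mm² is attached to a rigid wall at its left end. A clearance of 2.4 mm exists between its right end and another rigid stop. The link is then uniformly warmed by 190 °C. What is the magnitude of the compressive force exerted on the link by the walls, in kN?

P ≈ 156 kN

If the wall were absent the link would grow by αΔT L = 26.9×10⁻⁶ × 190 × 1150 = 5.878 mm.
This exceeds the 2.4 mm gap, so the wall pushes back. The portion of expansion that must be recovered elastically is δ_free − gap = 5.878 − 2.4 = 3.478 mm.
That suppressed elongation corresponds to σ = E·Δ/L = 45×10³ × 3.478/1150 = 136.1 MPa.
P = σA = 136.1 × 1150 = 156.5 kN.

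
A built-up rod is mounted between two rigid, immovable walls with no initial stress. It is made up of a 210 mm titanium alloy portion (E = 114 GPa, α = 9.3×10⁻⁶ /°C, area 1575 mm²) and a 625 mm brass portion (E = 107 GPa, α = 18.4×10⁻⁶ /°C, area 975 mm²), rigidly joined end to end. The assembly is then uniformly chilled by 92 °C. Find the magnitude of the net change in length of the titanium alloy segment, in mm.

|ΔL| ≈ 0.0225 mm

With the walls removed the bar would change length by δ_free = Σ αᵢΔT Lᵢ = 9.3×10⁻⁶×92×210 + 18.4×10⁻⁶×92×625 = 1.238 mm.
Since the ends are fixed, an axial force P builds up, equal in every segment, with P · Σ Lᵢ/(AᵢEᵢ) = δ_free.
Σ Lᵢ/(AᵢEᵢ) = 210/(1575×114×10³) + 625/(975×107×10³) = 7.16×10⁻⁶ mm/N.
P = 1.238 / 7.16×10⁻⁶ = 172800 N = 172.8 kN, tensile.
For the titanium alloy segment, free thermal change = 9.3×10⁻⁶×92×210 = 0.1797 mm and elastic change from P = 172800×210/(1575×114×10³) = 0.2022 mm; these oppose, so the net change is 0.0225 mm (segment lengthens).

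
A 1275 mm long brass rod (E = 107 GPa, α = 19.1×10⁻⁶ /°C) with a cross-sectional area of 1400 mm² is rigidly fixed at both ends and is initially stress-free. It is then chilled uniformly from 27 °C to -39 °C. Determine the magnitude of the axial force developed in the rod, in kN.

The ends cannot move, so σ = EαΔT = 107×10³ × 19.1×10⁻⁶ × 66 = 134.9 MPa.
Then P = σA = 134.9 × 1400 mm² = 188.8 kN, tensile.

P ≈ 189 kN (tensile)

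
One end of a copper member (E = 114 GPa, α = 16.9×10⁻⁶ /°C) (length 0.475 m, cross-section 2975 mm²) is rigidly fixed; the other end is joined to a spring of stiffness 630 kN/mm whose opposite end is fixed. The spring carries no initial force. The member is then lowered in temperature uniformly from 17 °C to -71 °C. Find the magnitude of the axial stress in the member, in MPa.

σ ≈ 79.5 MPa (tensile)

Free thermal contraction: δ_free = αΔT L = 16.9×10⁻⁶ × 88 × 475 = 0.7064 mm.
Let P be the tensile force in the spring. The member extends elastically by PL/(AE) and the spring stretches by P/k; together these equal δ_free.
So P = δ_free / [L/(AE) + 1/k] = 0.7064 / [ 475/(2975×114×10³) + 1/(630×10³) ].
P = 0.7064 / 2.988×10⁻⁶ = 236400 N.
σ = P/A = 236400/2975 = 79.47 MPa.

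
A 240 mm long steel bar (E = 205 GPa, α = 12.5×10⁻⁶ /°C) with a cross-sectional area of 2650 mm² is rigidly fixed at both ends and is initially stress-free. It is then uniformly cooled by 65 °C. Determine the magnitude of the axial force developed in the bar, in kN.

P ≈ 441 kN (tensile)

With zero net strain, σ = E·αΔT = 205 GPa × 12.5×10⁻⁶ × 65 = 166.6 MPa.
P = AEαΔT = 2650 × 205×10³ × 12.5×10⁻⁶ × 65 = 441.4 kN (tensile).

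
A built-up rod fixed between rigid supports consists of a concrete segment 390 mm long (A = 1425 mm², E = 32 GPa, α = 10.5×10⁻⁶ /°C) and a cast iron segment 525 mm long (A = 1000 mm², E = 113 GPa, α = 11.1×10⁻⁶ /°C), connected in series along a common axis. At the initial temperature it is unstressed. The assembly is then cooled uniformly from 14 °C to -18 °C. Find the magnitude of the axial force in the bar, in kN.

P ≈ 24.1 kN (tensile)

If the supports were absent, the total length change would be Σ αᵢΔT Lᵢ = 10.5×10⁻⁶×32×390 + 11.1×10⁻⁶×32×525 = 0.3175 mm.
Since the ends are fixed, an axial force P builds up, equal in every segment, with P · Σ Lᵢ/(AᵢEᵢ) = δ_free.
Σ Lᵢ/(AᵢEᵢ) = 390/(1425×32×10³) + 525/(1000×113×10³) = 1.32×10⁻⁵ mm/N.
So P = 0.3175 / 1.32×10⁻⁵ = 24.06 kN, tensile.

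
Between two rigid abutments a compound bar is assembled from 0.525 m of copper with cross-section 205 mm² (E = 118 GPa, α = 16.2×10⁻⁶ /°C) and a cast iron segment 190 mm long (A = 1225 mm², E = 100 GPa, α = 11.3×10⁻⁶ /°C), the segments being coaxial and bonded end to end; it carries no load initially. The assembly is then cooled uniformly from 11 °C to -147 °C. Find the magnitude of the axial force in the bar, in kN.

P ≈ 72.4 kN (tensile)

If the supports were absent, the total length change would be Σ αᵢΔT Lᵢ = 16.2×10⁻⁶×158×525 + 11.3×10⁻⁶×158×190 = 1.683 mm.
The walls prevent any net length change, so an axial force P (same in every segment) develops. Compatibility: P · Σ Lᵢ/(AᵢEᵢ) = δ_free.
The series flexibility is Σ Lᵢ/(AᵢEᵢ) = 525/(205×118×10³) + 190/(1225×100×10³) = 2.325×10⁻⁵ mm/N.
P = 1.683 / 2.325×10⁻⁵ = 72370 N = 72.37 kN, tensile.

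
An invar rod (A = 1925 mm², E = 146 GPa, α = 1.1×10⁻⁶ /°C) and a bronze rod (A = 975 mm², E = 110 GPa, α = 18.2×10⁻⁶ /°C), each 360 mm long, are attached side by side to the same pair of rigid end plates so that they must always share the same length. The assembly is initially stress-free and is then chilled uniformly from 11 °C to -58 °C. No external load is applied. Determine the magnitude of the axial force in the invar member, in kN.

P ≈ 91.6 kN (compressive in the invar)

Equilibrium of a rigid end plate with no external load gives equal and opposite internal forces ±P in the two members. Since α_{bronze} > α_{invar}, cooling drives the bronze into tension and the invar into compression.
Compatibility of the two members (thermal + elastic change equal): (α₁ − α₂)ΔT = P·[1/(A₁E₁) + 1/(A₂E₂)].
|α₁ − α₂|·ΔT = 17.1×10⁻⁶ × 69 = 0.00118.
1/(A₁E₁) + 1/(A₂E₂) = 1/(1925×146×10³) + 1/(975×110×10³) = 1.288×10⁻⁸ N⁻¹.
So P = 0.00118 / 1.288×10⁻⁸ = 91.59 kN.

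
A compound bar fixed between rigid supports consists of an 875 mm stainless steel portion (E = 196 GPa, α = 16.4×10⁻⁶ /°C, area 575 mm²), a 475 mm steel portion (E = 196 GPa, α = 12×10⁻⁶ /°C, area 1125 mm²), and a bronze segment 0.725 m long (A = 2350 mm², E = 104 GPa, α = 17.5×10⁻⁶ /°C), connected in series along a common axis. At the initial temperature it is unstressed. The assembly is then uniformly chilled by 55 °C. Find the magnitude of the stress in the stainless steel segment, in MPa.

If the supports were absent, the total length change would be Σ αᵢΔT Lᵢ = 16.4×10⁻⁶×55×875 + 12×10⁻⁶×55×475 + 17.5×10⁻⁶×55×725 = 1.801 mm.
Since the ends are fixed, an axial force P builds up, equal in every segment, with P · Σ Lᵢ/(AᵢEᵢ) = δ_free.
The series flexibility is Σ Lᵢ/(AᵢEᵢ) = 875/(575×196×10³) + 475/(1125×196×10³) + 725/(2350×104×10³) = 1.288×10⁻⁵ mm/N.
P = 1.801 / 1.288×10⁻⁵ = 139700 N = 139.7 kN, tensile.
σ_{stainless steel} = P / A = 139700 / 575 = 243 MPa.

σ ≈ 243 MPa (tensile)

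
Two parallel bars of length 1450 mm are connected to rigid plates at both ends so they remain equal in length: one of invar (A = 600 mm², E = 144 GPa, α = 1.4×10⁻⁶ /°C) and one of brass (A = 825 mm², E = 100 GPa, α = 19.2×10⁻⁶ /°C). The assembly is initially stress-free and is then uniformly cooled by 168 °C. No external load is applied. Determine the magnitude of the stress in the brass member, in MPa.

Both members must finish at the same length. With the larger α, the brass tends to over-contract; the plates restrain it, putting the brass in tension and the invar in compression. With no external load the two internal forces are equal and opposite, magnitude P.
Compatibility of the two members (thermal + elastic change equal): (α₁ − α₂)ΔT = P·[1/(A₁E₁) + 1/(A₂E₂)].
|α₁ − α₂|·ΔT = 17.8×10⁻⁶ × 168 = 0.00299.
1/(A₁E₁) + 1/(A₂E₂) = 1/(600×144×10³) + 1/(825×100×10³) = 2.37×10⁻⁸ N⁻¹.
P = 0.00299 / 2.37×10⁻⁸ = 126200 N = 126.2 kN.
σ_{brass} = P/A₂ = 126200/825 = 153 MPa, tensile.

σ ≈ 153 MPa (tensile)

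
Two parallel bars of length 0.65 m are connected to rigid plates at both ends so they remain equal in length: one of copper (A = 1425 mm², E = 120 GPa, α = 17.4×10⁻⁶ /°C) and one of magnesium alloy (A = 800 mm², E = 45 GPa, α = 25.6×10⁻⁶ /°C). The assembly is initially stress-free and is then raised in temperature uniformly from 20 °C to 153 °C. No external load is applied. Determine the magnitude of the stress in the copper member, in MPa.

Equilibrium of a rigid end plate with no external load gives equal and opposite internal forces ±P in the two members. Since α_{magnesium alloy} > α_{copper}, heating drives the magnesium alloy into compression and the copper into tension.
Equating the net (thermal + elastic) strains gives |α₁ − α₂|·ΔT = P·[1/(A₁E₁) + 1/(A₂E₂)].
|α₁ − α₂|·ΔT = 8.2×10⁻⁶ × 133 = 0.001091.
1/(A₁E₁) + 1/(A₂E₂) = 1/(1425×120×10³) + 1/(800×45×10³) = 3.363×10⁻⁸ N⁻¹.
So P = 0.001091 / 3.363×10⁻⁸ = 32.43 kN.
σ_{copper} = P/A₁ = 32430/1425 = 22.76 MPa, tensile.

σ ≈ 22.8 MPa (tensile)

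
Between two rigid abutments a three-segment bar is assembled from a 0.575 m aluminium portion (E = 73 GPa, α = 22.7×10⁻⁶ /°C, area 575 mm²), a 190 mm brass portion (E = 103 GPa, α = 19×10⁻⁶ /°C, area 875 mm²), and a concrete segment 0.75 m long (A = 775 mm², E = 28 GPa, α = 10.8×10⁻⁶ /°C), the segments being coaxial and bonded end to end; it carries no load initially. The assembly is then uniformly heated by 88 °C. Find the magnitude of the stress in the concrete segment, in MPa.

σ ≈ 55.8 MPa (compressive)

Free thermal expansion of the whole bar: Σ αᵢΔT Lᵢ = 22.7×10⁻⁶×88×575 + 19×10⁻⁶×88×190 + 10.8×10⁻⁶×88×750 = 2.179 mm.
The walls prevent any net length change, so an axial force P (same in every segment) develops. Compatibility: P · Σ Lᵢ/(AᵢEᵢ) = δ_free.
Σ Lᵢ/(AᵢEᵢ) = 575/(575×73×10³) + 190/(875×103×10³) + 750/(775×28×10³) = 5.037×10⁻⁵ mm/N.
P = 2.179 / 5.037×10⁻⁵ = 43260 N = 43.26 kN, compressive.
σ_{concrete} = P / A = 43260 / 775 = 55.82 MPa.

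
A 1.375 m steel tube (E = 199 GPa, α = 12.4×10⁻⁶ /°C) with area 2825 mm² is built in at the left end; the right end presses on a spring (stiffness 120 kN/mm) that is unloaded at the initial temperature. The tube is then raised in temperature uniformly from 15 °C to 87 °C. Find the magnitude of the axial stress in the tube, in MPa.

If the spring were absent the tube would lengthen by αΔT L = 12.4×10⁻⁶ × 72 × 1375 = 1.228 mm.
Let P be the compressive force at the spring. The tube shortens elastically by PL/(AE) and the spring compresses by P/k; together these equal δ_free.
P [ L/(AE) + 1/k ] = δ_free → P [ 1375/(2825×199×10³) + 1/(120×10³) ] = 1.228.
P = 1.228 / 1.078×10⁻⁵ = 113900 N.
σ = P/A = 113900/2825 = 40.31 MPa.

σ ≈ 40.3 MPa (compressive)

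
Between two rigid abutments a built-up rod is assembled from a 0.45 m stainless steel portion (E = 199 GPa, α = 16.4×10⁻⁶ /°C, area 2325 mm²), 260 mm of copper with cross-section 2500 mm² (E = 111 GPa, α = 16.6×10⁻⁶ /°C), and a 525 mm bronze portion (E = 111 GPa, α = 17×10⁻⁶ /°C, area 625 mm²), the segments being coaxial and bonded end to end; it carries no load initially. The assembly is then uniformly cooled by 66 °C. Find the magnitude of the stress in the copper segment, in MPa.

σ ≈ 57.4 MPa (tensile)

Free thermal contraction of the whole bar: Σ αᵢΔT Lᵢ = 16.4×10⁻⁶×66×450 + 16.6×10⁻⁶×66×260 + 17×10⁻⁶×66×525 = 1.361 mm.
The rigid supports impose zero overall length change; the single axial force P common to all segments must satisfy P Σ Lᵢ/(AᵢEᵢ) = δ_free.
Σ Lᵢ/(AᵢEᵢ) = 450/(2325×199×10³) + 260/(2500×111×10³) + 525/(625×111×10³) = 9.477×10⁻⁶ mm/N.
P = 1.361 / 9.477×10⁻⁶ = 143600 N = 143.6 kN, tensile.
σ_{copper} = P / A = 143600 / 2500 = 57.44 MPa.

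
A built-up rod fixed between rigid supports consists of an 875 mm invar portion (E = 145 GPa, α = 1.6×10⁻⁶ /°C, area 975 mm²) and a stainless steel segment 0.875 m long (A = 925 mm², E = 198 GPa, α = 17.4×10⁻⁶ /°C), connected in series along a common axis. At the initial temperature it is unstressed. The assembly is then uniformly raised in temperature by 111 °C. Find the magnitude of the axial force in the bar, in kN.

Free thermal expansion of the whole bar: Σ αᵢΔT Lᵢ = 1.6×10⁻⁶×111×875 + 17.4×10⁻⁶×111×875 = 1.845 mm.
Since the ends are fixed, an axial force P builds up, equal in every segment, with P · Σ Lᵢ/(AᵢEᵢ) = δ_free.
Σ Lᵢ/(AᵢEᵢ) = 875/(975×145×10³) + 875/(925×198×10³) = 1.097×10⁻⁵ mm/N.
P = 1.845 / 1.097×10⁻⁵ = 168300 N = 168.3 kN, compressive.

P ≈ 168 kN (compressive)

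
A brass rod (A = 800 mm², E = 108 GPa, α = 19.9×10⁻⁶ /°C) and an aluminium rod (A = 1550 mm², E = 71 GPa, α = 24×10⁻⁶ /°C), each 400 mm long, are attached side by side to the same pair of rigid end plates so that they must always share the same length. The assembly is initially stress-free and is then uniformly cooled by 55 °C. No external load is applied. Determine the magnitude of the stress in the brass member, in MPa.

Both members must finish at the same length. With the larger α, the aluminium tends to over-contract; the plates restrain it, putting the aluminium in tension and the brass in compression. With no external load the two internal forces are equal and opposite, magnitude P.
Equating the net (thermal + elastic) strains gives |α₁ − α₂|·ΔT = P·[1/(A₁E₁) + 1/(A₂E₂)].
|α₁ − α₂|·ΔT = 4.1×10⁻⁶ × 55 = 0.0002255.
1/(A₁E₁) + 1/(A₂E₂) = 1/(800×108×10³) + 1/(1550×71×10³) = 2.066×10⁻⁸ N⁻¹.
P = 0.0002255 / 2.066×10⁻⁸ = 10910 N = 10.91 kN.
σ_{brass} = P/A₁ = 10910/800 = 13.64 MPa, compressive.

σ ≈ 13.6 MPa (compressive)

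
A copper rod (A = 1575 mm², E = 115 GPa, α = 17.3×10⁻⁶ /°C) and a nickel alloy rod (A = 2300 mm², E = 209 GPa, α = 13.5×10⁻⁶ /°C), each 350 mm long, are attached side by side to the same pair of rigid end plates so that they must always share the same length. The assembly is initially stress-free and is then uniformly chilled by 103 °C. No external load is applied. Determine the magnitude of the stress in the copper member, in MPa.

The copper has the larger α, so on cooling it would change length more than the nickel alloy if both were free. The rigid plates force a common final length, so the copper is put into tension and the nickel alloy into compression, with equal and opposite forces P (no external load).
Setting the final lengths equal and cancelling L: (α₁ − α₂)ΔT = P/(A₁E₁) + P/(A₂E₂).
|α₁ − α₂|·ΔT = 3.8×10⁻⁶ × 103 = 0.0003914.
1/(A₁E₁) + 1/(A₂E₂) = 1/(1575×115×10³) + 1/(2300×209×10³) = 7.601×10⁻⁹ N⁻¹.
So P = 0.0003914 / 7.601×10⁻⁹ = 51.49 kN.
σ_{copper} = P/A₁ = 51490/1575 = 32.69 MPa, tensile.

σ ≈ 32.7 MPa (tensile)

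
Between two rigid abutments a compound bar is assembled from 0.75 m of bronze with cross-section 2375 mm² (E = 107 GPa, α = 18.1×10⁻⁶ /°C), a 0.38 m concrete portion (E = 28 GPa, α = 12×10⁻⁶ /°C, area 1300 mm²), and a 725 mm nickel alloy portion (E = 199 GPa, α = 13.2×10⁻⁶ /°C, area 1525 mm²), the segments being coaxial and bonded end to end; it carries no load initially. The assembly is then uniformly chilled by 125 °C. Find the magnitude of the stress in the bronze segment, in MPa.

If the supports were absent, the total length change would be Σ αᵢΔT Lᵢ = 18.1×10⁻⁶×125×750 + 12×10⁻⁶×125×380 + 13.2×10⁻⁶×125×725 = 3.463 mm.
The walls prevent any net length change, so an axial force P (same in every segment) develops. Compatibility: P · Σ Lᵢ/(AᵢEᵢ) = δ_free.
Σ Lᵢ/(AᵢEᵢ) = 750/(2375×107×10³) + 380/(1300×28×10³) + 725/(1525×199×10³) = 1.578×10⁻⁵ mm/N.
So P = 3.463 / 1.578×10⁻⁵ = 219.5 kN, tensile.
σ_{bronze} = P / A = 219500 / 2375 = 92.41 MPa.

σ ≈ 92.4 MPa (tensile)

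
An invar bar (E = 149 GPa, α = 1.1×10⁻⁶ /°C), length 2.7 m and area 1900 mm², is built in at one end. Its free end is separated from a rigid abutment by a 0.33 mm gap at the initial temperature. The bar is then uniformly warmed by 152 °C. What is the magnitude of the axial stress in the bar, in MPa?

σ ≈ 6.7 MPa (compressive)

Unrestrained expansion: δ_free = αΔT L = 1.1×10⁻⁶ × 152 × 2700 = 0.4514 mm.
After closing the 0.33 mm clearance, 0.4514 − 0.33 = 0.1214 mm of expansion remains to be suppressed by the wall.
That suppressed elongation corresponds to σ = E·Δ/L = 149×10³ × 0.1214/2700 = 6.702 MPa.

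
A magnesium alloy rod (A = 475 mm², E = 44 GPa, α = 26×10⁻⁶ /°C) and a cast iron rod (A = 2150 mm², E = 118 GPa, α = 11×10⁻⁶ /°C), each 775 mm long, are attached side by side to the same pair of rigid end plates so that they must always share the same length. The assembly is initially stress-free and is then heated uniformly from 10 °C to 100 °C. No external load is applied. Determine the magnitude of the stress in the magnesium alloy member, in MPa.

σ ≈ 54.9 MPa (compressive)

Equilibrium of a rigid end plate with no external load gives equal and opposite internal forces ±P in the two members. Since α_{magnesium alloy} > α_{cast iron}, heating drives the magnesium alloy into compression and the cast iron into tension.
Equating the net (thermal + elastic) strains gives |α₁ − α₂|·ΔT = P·[1/(A₁E₁) + 1/(A₂E₂)].
|α₁ − α₂|·ΔT = 15×10⁻⁶ × 90 = 0.00135.
1/(A₁E₁) + 1/(A₂E₂) = 1/(475×44×10³) + 1/(2150×118×10³) = 5.179×10⁻⁸ N⁻¹.
P = 0.00135 / 5.179×10⁻⁸ = 26070 N = 26.07 kN.
σ_{magnesium alloy} = P/A₁ = 26070/475 = 54.88 MPa, compressive.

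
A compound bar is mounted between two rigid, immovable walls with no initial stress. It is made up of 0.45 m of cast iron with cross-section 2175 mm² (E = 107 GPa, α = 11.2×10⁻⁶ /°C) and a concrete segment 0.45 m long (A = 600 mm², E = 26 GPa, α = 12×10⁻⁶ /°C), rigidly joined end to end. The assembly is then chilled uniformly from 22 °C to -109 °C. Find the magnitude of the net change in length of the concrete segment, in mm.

|ΔL| ≈ 0.574 mm

If the supports were absent, the total length change would be Σ αᵢΔT Lᵢ = 11.2×10⁻⁶×131×450 + 12×10⁻⁶×131×450 = 1.368 mm.
The rigid supports impose zero overall length change; the single axial force P common to all segments must satisfy P Σ Lᵢ/(AᵢEᵢ) = δ_free.
Σ Lᵢ/(AᵢEᵢ) = 450/(2175×107×10³) + 450/(600×26×10³) = 3.078×10⁻⁵ mm/N.
Hence P = δ_free / Σ(L/AE) = 1.368/3.078×10⁻⁵ = 44.43 kN (tensile).
For the concrete segment, free thermal change = 12×10⁻⁶×131×450 = 0.7074 mm and elastic change from P = 44430×450/(600×26×10³) = 1.282 mm; these oppose, so the net change is 0.574 mm (segment lengthens).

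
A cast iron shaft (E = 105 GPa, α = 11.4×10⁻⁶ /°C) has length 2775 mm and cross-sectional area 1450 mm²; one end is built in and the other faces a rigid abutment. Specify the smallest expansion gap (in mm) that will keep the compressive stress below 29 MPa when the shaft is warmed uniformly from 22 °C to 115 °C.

Free expansion if unrestrained: δ_free = αΔT L = 11.4×10⁻⁶ × 93 × 2775 = 2.942 mm.
At the allowable stress the elastic shortening the wall may impose is σL/E = 29 × 2775 / (105×10³) = 0.7664 mm.
The gap must absorb the remainder: g_min = 2.942 − 0.7664 = 2.176 mm.

g ≈ 2.18 mm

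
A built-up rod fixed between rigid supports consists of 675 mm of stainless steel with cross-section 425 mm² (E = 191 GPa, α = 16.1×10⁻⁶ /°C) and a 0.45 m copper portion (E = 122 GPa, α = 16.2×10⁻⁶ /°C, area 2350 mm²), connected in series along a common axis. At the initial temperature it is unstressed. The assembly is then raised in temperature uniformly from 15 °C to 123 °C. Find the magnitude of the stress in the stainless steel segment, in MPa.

σ ≈ 467 MPa (compressive)

If the supports were absent, the total length change would be Σ αᵢΔT Lᵢ = 16.1×10⁻⁶×108×675 + 16.2×10⁻⁶×108×450 = 1.961 mm.
Since the ends are fixed, an axial force P builds up, equal in every segment, with P · Σ Lᵢ/(AᵢEᵢ) = δ_free.
The series flexibility is Σ Lᵢ/(AᵢEᵢ) = 675/(425×191×10³) + 450/(2350×122×10³) = 9.885×10⁻⁶ mm/N.
So P = 1.961 / 9.885×10⁻⁶ = 198.4 kN, compressive.
σ_{stainless steel} = P / A = 198400 / 425 = 466.8 MPa.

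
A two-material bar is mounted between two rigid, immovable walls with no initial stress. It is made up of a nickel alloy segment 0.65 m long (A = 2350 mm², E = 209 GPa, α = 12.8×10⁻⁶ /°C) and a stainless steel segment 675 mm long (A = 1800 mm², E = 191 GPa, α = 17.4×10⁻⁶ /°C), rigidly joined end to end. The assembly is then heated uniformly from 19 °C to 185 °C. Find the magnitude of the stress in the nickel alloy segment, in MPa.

σ ≈ 431 MPa (compressive)

If the supports were absent, the total length change would be Σ αᵢΔT Lᵢ = 12.8×10⁻⁶×166×650 + 17.4×10⁻⁶×166×675 = 3.331 mm.
The rigid supports impose zero overall length change; the single axial force P common to all segments must satisfy P Σ Lᵢ/(AᵢEᵢ) = δ_free.
Σ Lᵢ/(AᵢEᵢ) = 650/(2350×209×10³) + 675/(1800×191×10³) = 3.287×10⁻⁶ mm/N.
So P = 3.331 / 3.287×10⁻⁶ = 1013 kN, compressive.
σ_{nickel alloy} = P / A = 1.013×10⁶ / 2350 = 431.2 MPa.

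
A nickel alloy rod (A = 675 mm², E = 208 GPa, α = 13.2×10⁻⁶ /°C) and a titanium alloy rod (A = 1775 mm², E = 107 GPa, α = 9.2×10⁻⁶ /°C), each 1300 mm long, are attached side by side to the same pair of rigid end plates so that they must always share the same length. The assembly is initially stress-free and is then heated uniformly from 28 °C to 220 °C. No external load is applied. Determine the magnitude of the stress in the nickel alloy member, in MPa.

The nickel alloy has the larger α, so on heating it would change length more than the titanium alloy if both were free. The rigid plates force a common final length, so the nickel alloy is put into compression and the titanium alloy into tension, with equal and opposite forces P (no external load).
Setting the final lengths equal and cancelling L: (α₁ − α₂)ΔT = P/(A₁E₁) + P/(A₂E₂).
|α₁ − α₂|·ΔT = 4×10⁻⁶ × 192 = 0.000768.
1/(A₁E₁) + 1/(A₂E₂) = 1/(675×208×10³) + 1/(1775×107×10³) = 1.239×10⁻⁸ N⁻¹.
P = 0.000768 / 1.239×10⁻⁸ = 62000 N = 62 kN.
σ_{nickel alloy} = P/A₁ = 62000/675 = 91.85 MPa, compressive.

σ ≈ 91.8 MPa (compressive)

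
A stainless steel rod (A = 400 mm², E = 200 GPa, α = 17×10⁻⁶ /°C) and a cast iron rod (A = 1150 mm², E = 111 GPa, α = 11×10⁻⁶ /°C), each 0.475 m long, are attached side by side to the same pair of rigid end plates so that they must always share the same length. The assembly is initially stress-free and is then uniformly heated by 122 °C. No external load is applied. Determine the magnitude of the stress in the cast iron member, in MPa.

Both members must finish at the same length. With the larger α, the stainless steel tends to over-expand; the plates restrain it, putting the stainless steel in compression and the cast iron in tension. With no external load the two internal forces are equal and opposite, magnitude P.
Compatibility of the two members (thermal + elastic change equal): (α₁ − α₂)ΔT = P·[1/(A₁E₁) + 1/(A₂E₂)].
|α₁ − α₂|·ΔT = 6×10⁻⁶ × 122 = 0.000732.
1/(A₁E₁) + 1/(A₂E₂) = 1/(400×200×10³) + 1/(1150×111×10³) = 2.033×10⁻⁸ N⁻¹.
So P = 0.000732 / 2.033×10⁻⁸ = 36 kN.
σ_{cast iron} = P/A₂ = 36000/1150 = 31.3 MPa, tensile.

σ ≈ 31.3 MPa (tensile)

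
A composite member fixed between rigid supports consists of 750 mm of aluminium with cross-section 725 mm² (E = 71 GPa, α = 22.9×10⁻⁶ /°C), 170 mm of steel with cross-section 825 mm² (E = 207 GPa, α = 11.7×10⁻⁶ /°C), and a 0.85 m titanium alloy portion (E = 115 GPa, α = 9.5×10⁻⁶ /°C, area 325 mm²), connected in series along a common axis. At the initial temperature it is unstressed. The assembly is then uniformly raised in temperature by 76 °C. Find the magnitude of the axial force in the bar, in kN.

Free thermal expansion of the whole bar: Σ αᵢΔT Lᵢ = 22.9×10⁻⁶×76×750 + 11.7×10⁻⁶×76×170 + 9.5×10⁻⁶×76×850 = 2.07 mm.
Since the ends are fixed, an axial force P builds up, equal in every segment, with P · Σ Lᵢ/(AᵢEᵢ) = δ_free.
Σ Lᵢ/(AᵢEᵢ) = 750/(725×71×10³) + 170/(825×207×10³) + 850/(325×115×10³) = 3.831×10⁻⁵ mm/N.
So P = 2.07 / 3.831×10⁻⁵ = 54.04 kN, compressive.

P ≈ 54 kN (compressive)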